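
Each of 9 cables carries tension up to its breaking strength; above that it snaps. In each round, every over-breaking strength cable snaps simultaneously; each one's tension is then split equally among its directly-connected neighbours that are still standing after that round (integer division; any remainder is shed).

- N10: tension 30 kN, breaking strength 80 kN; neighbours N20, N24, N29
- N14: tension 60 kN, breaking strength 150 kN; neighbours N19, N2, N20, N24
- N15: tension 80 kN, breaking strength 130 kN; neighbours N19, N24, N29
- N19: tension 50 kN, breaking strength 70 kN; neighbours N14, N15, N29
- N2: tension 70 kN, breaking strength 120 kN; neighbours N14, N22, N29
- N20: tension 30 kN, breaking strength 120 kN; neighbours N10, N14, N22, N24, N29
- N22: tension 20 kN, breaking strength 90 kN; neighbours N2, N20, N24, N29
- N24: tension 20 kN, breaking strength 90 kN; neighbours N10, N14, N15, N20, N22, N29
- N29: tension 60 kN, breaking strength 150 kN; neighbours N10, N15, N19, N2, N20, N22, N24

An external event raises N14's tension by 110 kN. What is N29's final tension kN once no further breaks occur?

Round 1 — N14 at 170 > 150. N14 snaps.
  N14 sheds 170 kN to N19, N2, N20, N24: 42 each (2 lost).
    N19: 50+42 = 92 > 70
    N2: 70+42 = 112 ≤ 120
    N20: 30+42 = 72 ≤ 120
    N24: 20+42 = 62 ≤ 90
Round 2 — N19 snaps.
  N19 sheds 92 kN to N15, N29: 46 each.
    N15: 80+46 = 126 ≤ 130
    N29: 60+46 = 106 ≤ 150
No further breaks.

106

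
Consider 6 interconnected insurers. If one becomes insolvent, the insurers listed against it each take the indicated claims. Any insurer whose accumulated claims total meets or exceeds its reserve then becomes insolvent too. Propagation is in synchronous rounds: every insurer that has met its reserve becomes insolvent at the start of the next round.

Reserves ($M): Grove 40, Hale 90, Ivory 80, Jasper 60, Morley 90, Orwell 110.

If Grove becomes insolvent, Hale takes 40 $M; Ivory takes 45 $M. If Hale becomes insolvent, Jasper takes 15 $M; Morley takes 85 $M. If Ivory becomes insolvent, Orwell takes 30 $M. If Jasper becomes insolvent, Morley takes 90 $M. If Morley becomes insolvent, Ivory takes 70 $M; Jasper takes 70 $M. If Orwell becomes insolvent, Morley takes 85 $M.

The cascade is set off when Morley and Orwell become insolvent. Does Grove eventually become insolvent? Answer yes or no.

Round 1 — Morley, Orwell become insolvent (initial).
  Ivory: +70 → 70 < 80
  Jasper: +70 → 70 ≥ 60
Round 2 — Jasper becomes insolvent.
No further insolvencies.

no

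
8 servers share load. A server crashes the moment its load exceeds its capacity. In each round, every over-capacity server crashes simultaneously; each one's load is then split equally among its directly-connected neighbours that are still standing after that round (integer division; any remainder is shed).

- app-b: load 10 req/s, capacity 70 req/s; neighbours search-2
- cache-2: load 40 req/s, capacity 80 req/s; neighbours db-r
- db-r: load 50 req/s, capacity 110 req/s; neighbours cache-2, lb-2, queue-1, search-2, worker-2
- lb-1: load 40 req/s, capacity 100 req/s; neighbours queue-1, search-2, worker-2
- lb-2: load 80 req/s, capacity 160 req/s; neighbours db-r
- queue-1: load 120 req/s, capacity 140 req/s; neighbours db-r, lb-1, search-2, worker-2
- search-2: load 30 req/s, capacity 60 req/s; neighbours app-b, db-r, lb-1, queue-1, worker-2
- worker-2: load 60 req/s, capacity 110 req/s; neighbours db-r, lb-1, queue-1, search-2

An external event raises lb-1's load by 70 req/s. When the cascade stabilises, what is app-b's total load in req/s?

32

Round 1 — lb-1 at 110 > 100. lb-1 crashes.
  lb-1 sheds 110 req/s to queue-1, search-2, worker-2: 36 each (2 lost).
    queue-1: 120+36 = 156 > 140
    search-2: 30+36 = 66 > 60
    worker-2: 60+36 = 96 ≤ 110
Round 2 — queue-1, search-2 crash.
  queue-1 sheds 156 req/s to db-r, worker-2: 78 each.
    db-r: 50+78 = 128 > 110
    worker-2: 96+78 = 174 > 110
  search-2 sheds 66 req/s to app-b, db-r, worker-2: 22 each.
    app-b: 10+22 = 32 ≤ 70
    db-r: 128+22 = 150 > 110
    worker-2: 174+22 = 196 > 110
Round 3 — db-r, worker-2 crash.
  db-r sheds 150 req/s to cache-2, lb-2: 75 each.
    cache-2: 40+75 = 115 > 80
    lb-2: 80+75 = 155 ≤ 160
  worker-2 sheds 196 req/s: no online neighbours, lost.
Round 4 — cache-2 crashes.
  cache-2 sheds 115 req/s: no online neighbours, lost.
No further crashes.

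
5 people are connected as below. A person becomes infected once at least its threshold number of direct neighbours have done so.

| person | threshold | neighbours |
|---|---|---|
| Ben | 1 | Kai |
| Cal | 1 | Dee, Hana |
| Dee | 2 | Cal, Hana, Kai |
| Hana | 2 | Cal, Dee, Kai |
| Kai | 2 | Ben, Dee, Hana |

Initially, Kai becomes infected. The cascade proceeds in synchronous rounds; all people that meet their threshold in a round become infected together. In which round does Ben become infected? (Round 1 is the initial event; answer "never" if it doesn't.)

Round 1 — Kai becomes infected (initial).
Round 2 — checking thresholds:
  Ben: 1 of 1 neighbours ≥ 1, becomes infected.
  Dee: 1 of 3 neighbours < 2, not yet.
  Hana: 1 of 3 neighbours < 2, not yet.
Round 3 — no new infections; cascade stops.

2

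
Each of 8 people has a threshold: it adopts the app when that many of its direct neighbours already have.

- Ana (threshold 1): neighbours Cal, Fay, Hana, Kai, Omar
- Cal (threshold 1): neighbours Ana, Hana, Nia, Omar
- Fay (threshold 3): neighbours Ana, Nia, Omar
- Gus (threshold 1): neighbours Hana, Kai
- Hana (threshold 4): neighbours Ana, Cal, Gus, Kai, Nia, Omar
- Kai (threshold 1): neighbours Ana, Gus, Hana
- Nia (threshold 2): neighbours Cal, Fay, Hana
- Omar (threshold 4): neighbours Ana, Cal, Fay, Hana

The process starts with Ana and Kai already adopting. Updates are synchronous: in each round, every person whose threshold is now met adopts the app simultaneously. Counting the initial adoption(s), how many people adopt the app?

Round 1 — Ana, Kai adopt the app (initial).
Round 2 — checking thresholds:
  Cal: 1 of 4 neighbours ≥ 1, adopts the app.
  Fay: 1 of 3 neighbours < 3, holds.
  Gus: 1 of 2 neighbours ≥ 1, adopts the app.
  Hana: 2 of 6 neighbours < 4, holds.
  Omar: 1 of 4 neighbours < 4, holds.
Round 3 — checking thresholds:
  Fay: 1 of 3 neighbours < 3, holds.
  Hana: 4 of 6 neighbours ≥ 4, adopts the app.
  Nia: 1 of 3 neighbours < 2, holds.
  Omar: 2 of 4 neighbours < 4, holds.
Round 4 — checking thresholds:
  Fay: 1 of 3 neighbours < 3, holds.
  Nia: 2 of 3 neighbours ≥ 2, adopts the app.
  Omar: 3 of 4 neighbours < 4, holds.
Round 5 — no new adoptions; cascade stops.

6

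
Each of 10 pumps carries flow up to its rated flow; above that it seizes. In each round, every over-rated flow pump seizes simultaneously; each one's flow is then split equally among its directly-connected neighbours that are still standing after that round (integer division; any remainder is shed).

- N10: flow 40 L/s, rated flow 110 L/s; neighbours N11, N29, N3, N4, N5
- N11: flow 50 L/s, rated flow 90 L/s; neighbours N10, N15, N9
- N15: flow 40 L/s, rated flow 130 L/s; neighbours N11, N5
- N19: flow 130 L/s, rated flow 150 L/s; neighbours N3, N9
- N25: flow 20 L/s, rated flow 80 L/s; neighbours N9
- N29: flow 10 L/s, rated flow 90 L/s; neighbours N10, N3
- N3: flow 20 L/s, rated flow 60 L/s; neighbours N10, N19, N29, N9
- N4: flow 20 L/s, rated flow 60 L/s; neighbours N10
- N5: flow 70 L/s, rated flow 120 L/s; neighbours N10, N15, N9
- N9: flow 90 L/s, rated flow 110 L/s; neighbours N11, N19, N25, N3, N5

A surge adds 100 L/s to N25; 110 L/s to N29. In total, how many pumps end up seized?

Round 1 — N25 at 120 > 80; N29 at 120 > 90. N25, N29 seize.
  N25 sheds 120 L/s to N9: 120 each.
    N9: 90+120 = 210 > 110
  N29 sheds 120 L/s to N10, N3: 60 each.
    N10: 40+60 = 100 ≤ 110
    N3: 20+60 = 80 > 60
Round 2 — N3, N9 seize.
  N3 sheds 80 L/s to N10, N19: 40 each.
    N10: 100+40 = 140 > 110
    N19: 130+40 = 170 > 150
  N9 sheds 210 L/s to N11, N19, N5: 70 each.
    N11: 50+70 = 120 > 90
    N19: 170+70 = 240 > 150
    N5: 70+70 = 140 > 120
Round 3 — N10, N11, N19, N5 seize.
  N10 sheds 140 L/s to N4: 140 each.
    N4: 20+140 = 160 > 60
  N11 sheds 120 L/s to N15: 120 each.
    N15: 40+120 = 160 > 130
  N19 sheds 240 L/s: no online neighbours, lost.
  N5 sheds 140 L/s to N15: 140 each.
    N15: 160+140 = 300 > 130
Round 4 — N15, N4 seize.
  N15 sheds 300 L/s: no online neighbours, lost.
  N4 sheds 160 L/s: no online neighbours, lost.
No further seizures.

10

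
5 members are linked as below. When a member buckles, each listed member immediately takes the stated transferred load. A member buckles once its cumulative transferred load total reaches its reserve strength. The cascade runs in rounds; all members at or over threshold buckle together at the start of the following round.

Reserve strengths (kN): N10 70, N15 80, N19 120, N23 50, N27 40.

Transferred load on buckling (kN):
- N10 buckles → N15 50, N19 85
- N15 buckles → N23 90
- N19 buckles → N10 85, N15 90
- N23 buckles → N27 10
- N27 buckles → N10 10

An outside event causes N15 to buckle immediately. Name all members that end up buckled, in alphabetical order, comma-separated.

N15, N23

Round 1 — N15 buckles (initial).
  N23: +90 → 90 ≥ 50
Round 2 — N23 buckles.
  N27: +10 → 10 < 40
No further bucklings.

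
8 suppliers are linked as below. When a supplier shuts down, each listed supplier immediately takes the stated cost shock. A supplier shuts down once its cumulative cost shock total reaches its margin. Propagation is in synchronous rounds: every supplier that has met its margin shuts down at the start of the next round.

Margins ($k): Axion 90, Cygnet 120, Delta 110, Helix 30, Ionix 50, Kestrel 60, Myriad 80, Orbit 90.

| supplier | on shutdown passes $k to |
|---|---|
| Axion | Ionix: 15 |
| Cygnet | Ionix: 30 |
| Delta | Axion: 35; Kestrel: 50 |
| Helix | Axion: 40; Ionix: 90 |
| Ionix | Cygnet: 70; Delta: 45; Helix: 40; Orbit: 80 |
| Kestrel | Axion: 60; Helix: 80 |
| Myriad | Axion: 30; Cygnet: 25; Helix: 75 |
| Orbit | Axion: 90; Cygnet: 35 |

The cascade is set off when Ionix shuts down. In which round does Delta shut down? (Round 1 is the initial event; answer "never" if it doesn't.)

never

Round 1 — Ionix shuts down (initial).
  Cygnet: +70 → 70 < 120
  Delta: +45 → 45 < 110
  Helix: +40 → 40 ≥ 30
  Orbit: +80 → 80 < 90
Round 2 — Helix shuts down.
  Axion: +40 → 40 < 90
No further shutdowns.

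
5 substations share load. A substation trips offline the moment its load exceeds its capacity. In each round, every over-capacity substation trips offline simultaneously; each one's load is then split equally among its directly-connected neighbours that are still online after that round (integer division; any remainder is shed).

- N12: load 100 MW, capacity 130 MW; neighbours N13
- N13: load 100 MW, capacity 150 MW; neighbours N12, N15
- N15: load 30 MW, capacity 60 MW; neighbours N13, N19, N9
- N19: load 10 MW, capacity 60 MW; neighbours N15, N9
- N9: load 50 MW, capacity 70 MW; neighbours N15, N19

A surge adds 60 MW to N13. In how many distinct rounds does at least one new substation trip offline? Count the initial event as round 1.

3

Round 1 — N13 at 160 > 150. N13 trips offline.
  N13 sheds 160 MW to N12, N15: 80 each.
    N12: 100+80 = 180 > 130
    N15: 30+80 = 110 > 60
Round 2 — N12, N15 trip offline.
  N12 sheds 180 MW: no online neighbours, lost.
  N15 sheds 110 MW to N19, N9: 55 each.
    N19: 10+55 = 65 > 60
    N9: 50+55 = 105 > 70
Round 3 — N19, N9 trip offline.
  N19 sheds 65 MW: no online neighbours, lost.
  N9 sheds 105 MW: no online neighbours, lost.
No further trips.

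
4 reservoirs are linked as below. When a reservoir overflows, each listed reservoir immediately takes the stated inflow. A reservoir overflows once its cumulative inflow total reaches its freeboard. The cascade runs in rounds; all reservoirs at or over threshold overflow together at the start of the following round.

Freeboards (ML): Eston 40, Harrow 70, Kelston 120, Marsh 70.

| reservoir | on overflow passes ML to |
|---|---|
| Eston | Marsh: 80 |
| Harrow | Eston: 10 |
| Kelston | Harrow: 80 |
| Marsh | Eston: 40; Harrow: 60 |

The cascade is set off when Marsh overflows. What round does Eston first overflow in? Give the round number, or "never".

2

Round 1 — Marsh overflows (initial).
  Eston: +40 → 40 ≥ 40
  Harrow: +60 → 60 < 70
Round 2 — Eston overflows.
No further overflows.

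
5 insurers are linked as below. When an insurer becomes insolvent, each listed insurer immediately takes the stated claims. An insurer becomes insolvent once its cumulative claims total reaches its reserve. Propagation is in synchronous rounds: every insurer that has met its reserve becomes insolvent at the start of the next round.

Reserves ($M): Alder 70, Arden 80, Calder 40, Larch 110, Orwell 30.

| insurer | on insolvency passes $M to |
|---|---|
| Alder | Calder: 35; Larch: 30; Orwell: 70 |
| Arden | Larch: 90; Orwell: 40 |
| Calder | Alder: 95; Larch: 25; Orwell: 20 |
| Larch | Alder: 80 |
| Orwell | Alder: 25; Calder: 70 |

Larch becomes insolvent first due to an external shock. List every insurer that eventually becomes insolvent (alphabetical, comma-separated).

Round 1 — Larch becomes insolvent (initial).
  Alder: +80 → 80 ≥ 70
Round 2 — Alder becomes insolvent.
  Calder: +35 → 35 < 40
  Orwell: +70 → 70 ≥ 30
Round 3 — Orwell becomes insolvent.
  Calder: +70 → 105 ≥ 40
Round 4 — Calder becomes insolvent.
No further insolvencies.

Alder, Calder, Larch, Orwell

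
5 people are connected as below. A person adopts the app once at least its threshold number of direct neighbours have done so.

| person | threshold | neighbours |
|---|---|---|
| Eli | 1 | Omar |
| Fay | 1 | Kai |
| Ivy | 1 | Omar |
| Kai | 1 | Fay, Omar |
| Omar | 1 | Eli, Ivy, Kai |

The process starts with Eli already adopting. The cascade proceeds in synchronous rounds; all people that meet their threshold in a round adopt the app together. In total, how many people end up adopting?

Round 1 — Eli adopts the app (initial).
Round 2 — checking thresholds:
  Omar: 1 of 3 neighbours ≥ 1, adopts the app.
Round 3 — checking thresholds:
  Ivy: 1 of 1 neighbours ≥ 1, adopts the app.
  Kai: 1 of 2 neighbours ≥ 1, adopts the app.
Round 4 — checking thresholds:
  Fay: 1 of 1 neighbours ≥ 1, adopts the app.
Round 5 — no new adoptions; cascade stops.

5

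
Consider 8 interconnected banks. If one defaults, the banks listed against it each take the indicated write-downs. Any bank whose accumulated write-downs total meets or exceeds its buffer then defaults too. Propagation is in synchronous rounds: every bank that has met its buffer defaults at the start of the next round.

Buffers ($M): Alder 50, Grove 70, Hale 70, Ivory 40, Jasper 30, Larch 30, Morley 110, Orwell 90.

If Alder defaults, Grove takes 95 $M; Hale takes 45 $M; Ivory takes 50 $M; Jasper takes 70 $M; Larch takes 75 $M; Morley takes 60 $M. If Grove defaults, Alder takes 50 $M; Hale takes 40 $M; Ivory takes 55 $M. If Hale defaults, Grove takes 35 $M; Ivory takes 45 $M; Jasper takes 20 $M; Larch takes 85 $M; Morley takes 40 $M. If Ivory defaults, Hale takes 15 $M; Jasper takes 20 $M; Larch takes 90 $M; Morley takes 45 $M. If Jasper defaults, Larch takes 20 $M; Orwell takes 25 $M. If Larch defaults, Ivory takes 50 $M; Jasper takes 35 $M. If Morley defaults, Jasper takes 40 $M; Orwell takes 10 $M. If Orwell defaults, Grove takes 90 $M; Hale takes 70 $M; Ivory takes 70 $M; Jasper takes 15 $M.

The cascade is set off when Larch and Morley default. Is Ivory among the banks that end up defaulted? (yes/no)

yes

Round 1 — Larch, Morley default (initial).
  Ivory: +50 → 50 ≥ 40
  Jasper: +35+40 → 75 ≥ 30
  Orwell: +10 → 10 < 90
Round 2 — Ivory, Jasper default.
  Hale: +15 → 15 < 70
  Orwell: +25 → 35 < 90
No further defaults.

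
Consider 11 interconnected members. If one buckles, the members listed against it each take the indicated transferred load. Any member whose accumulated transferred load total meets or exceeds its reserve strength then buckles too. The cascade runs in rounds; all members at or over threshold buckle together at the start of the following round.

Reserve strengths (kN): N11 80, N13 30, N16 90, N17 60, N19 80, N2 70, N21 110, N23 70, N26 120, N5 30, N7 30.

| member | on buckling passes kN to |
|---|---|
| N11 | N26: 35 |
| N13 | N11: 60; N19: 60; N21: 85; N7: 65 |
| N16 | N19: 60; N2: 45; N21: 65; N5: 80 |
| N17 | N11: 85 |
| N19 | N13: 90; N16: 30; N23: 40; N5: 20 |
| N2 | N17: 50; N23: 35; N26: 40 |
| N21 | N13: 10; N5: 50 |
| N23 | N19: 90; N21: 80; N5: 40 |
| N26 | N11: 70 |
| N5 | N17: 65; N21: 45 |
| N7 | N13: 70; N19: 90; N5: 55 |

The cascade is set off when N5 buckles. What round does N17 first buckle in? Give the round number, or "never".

2

Round 1 — N5 buckles (initial).
  N17: +65 → 65 ≥ 60
  N21: +45 → 45 < 110
Round 2 — N17 buckles.
  N11: +85 → 85 ≥ 80
Round 3 — N11 buckles.
  N26: +35 → 35 < 120
No further bucklings.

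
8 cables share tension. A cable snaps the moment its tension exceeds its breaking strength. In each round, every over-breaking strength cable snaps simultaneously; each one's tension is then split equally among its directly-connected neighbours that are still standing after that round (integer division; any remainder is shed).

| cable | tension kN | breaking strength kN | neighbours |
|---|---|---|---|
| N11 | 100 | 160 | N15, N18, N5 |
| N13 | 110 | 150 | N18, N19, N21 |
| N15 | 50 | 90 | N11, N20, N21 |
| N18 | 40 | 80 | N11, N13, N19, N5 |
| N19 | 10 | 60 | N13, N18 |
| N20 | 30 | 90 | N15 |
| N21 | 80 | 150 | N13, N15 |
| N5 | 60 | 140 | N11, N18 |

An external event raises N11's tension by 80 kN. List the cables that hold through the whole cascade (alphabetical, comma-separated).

Round 1 — N11 at 180 > 160. N11 snaps.
  N11 sheds 180 kN to N15, N18, N5: 60 each.
    N15: 50+60 = 110 > 90
    N18: 40+60 = 100 > 80
    N5: 60+60 = 120 ≤ 140
Round 2 — N15, N18 snap.
  N15 sheds 110 kN to N20, N21: 55 each.
    N20: 30+55 = 85 ≤ 90
    N21: 80+55 = 135 ≤ 150
  N18 sheds 100 kN to N13, N19, N5: 33 each (1 lost).
    N13: 110+33 = 143 ≤ 150
    N19: 10+33 = 43 ≤ 60
    N5: 120+33 = 153 > 140
Round 3 — N5 snaps.
  N5 sheds 153 kN: no online neighbours, lost.
No further breaks.

N13, N19, N20, N21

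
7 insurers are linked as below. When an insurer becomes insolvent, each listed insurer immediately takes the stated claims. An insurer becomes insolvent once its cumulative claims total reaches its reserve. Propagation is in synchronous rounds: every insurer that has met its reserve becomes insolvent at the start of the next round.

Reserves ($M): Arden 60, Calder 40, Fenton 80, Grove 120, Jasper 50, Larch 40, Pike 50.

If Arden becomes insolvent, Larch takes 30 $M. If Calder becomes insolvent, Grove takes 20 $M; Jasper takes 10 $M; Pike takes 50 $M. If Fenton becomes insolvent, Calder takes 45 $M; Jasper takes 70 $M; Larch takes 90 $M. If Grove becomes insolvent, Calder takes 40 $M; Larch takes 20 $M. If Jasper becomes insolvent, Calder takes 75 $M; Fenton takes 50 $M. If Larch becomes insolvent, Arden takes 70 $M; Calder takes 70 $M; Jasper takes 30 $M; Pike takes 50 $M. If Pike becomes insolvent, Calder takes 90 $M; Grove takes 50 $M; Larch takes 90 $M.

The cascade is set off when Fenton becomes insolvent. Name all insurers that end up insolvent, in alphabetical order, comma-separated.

Round 1 — Fenton becomes insolvent (initial).
  Calder: +45 → 45 ≥ 40
  Jasper: +70 → 70 ≥ 50
  Larch: +90 → 90 ≥ 40
Round 2 — Calder, Jasper, Larch become insolvent.
  Arden: +70 → 70 ≥ 60
  Grove: +20 → 20 < 120
  Pike: +50+50 → 100 ≥ 50
Round 3 — Arden, Pike become insolvent.
  Grove: +50 → 70 < 120
No further insolvencies.

Arden, Calder, Fenton, Jasper, Larch, Pike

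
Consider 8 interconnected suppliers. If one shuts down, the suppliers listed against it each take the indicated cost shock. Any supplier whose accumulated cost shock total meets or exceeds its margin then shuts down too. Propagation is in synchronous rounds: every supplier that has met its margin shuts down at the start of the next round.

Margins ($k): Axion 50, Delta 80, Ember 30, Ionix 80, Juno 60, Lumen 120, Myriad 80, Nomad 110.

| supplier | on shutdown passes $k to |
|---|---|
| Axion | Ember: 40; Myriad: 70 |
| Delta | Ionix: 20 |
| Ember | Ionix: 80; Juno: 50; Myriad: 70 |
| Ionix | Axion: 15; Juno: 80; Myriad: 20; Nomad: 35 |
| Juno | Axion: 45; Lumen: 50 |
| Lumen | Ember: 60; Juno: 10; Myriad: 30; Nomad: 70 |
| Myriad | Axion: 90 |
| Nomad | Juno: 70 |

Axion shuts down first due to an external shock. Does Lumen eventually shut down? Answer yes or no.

Round 1 — Axion shuts down (initial).
  Ember: +40 → 40 ≥ 30
  Myriad: +70 → 70 < 80
Round 2 — Ember shuts down.
  Ionix: +80 → 80 ≥ 80
  Juno: +50 → 50 < 60
  Myriad: +70 → 140 ≥ 80
Round 3 — Ionix, Myriad shut down.
  Juno: +80 → 130 ≥ 60
  Nomad: +35 → 35 < 110
Round 4 — Juno shuts down.
  Lumen: +50 → 50 < 120
No further shutdowns.

no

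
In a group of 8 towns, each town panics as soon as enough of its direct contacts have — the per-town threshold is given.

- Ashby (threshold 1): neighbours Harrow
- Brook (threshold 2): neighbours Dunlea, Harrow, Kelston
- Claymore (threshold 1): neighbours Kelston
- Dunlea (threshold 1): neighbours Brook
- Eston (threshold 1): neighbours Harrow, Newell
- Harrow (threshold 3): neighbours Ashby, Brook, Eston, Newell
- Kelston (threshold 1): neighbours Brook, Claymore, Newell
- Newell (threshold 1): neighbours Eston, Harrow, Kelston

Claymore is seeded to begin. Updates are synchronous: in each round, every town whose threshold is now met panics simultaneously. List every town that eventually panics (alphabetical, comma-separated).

Round 1 — Claymore panics (initial).
Round 2 — checking thresholds:
  Kelston: 1 of 3 neighbours ≥ 1, panics.
Round 3 — checking thresholds:
  Brook: 1 of 3 neighbours < 2, below threshold.
  Newell: 1 of 3 neighbours ≥ 1, panics.
Round 4 — checking thresholds:
  Brook: 1 of 3 neighbours < 2, below threshold.
  Eston: 1 of 2 neighbours ≥ 1, panics.
  Harrow: 1 of 4 neighbours < 3, below threshold.
Round 5 — no new panics; cascade stops.

Claymore, Eston, Kelston, Newell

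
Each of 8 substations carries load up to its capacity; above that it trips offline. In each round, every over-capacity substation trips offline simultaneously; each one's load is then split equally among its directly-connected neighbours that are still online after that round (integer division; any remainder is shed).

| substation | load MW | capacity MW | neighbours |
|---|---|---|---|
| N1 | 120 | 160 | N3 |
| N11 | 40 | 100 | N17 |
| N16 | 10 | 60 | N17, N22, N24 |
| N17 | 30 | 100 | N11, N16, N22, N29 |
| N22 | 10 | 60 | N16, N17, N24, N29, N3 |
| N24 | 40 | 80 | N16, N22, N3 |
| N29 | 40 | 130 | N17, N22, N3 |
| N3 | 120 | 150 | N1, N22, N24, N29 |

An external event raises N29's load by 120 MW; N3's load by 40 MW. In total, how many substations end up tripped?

7

Round 1 — N29 at 160 > 130; N3 at 160 > 150. N29, N3 trip offline.
  N29 sheds 160 MW to N17, N22: 80 each.
    N17: 30+80 = 110 > 100
    N22: 10+80 = 90 > 60
  N3 sheds 160 MW to N1, N22, N24: 53 each (1 lost).
    N1: 120+53 = 173 > 160
    N22: 90+53 = 143 > 60
    N24: 40+53 = 93 > 80
Round 2 — N1, N17, N22, N24 trip offline.
  N1 sheds 173 MW: no online neighbours, lost.
  N17 sheds 110 MW to N11, N16: 55 each.
    N11: 40+55 = 95 ≤ 100
    N16: 10+55 = 65 > 60
  N22 sheds 143 MW to N16: 143 each.
    N16: 65+143 = 208 > 60
  N24 sheds 93 MW to N16: 93 each.
    N16: 208+93 = 301 > 60
Round 3 — N16 trips offline.
  N16 sheds 301 MW: no online neighbours, lost.
No further trips.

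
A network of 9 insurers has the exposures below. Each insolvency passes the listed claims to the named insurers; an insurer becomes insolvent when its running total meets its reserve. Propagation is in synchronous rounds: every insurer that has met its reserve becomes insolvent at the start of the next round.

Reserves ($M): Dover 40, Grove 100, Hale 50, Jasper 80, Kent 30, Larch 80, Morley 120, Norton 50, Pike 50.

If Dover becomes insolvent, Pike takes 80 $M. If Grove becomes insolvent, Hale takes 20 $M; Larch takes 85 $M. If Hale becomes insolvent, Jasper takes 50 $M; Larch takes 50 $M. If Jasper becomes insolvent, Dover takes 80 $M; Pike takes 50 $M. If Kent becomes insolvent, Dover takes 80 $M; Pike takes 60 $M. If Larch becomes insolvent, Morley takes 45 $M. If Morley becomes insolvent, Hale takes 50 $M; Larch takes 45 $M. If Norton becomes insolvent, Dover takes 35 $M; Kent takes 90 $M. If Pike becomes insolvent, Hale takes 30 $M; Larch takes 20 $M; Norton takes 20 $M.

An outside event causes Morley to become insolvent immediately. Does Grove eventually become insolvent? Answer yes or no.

no

Round 1 — Morley becomes insolvent (initial).
  Hale: +50 → 50 ≥ 50
  Larch: +45 → 45 < 80
Round 2 — Hale becomes insolvent.
  Jasper: +50 → 50 < 80
  Larch: +50 → 95 ≥ 80
Round 3 — Larch becomes insolvent.
No further insolvencies.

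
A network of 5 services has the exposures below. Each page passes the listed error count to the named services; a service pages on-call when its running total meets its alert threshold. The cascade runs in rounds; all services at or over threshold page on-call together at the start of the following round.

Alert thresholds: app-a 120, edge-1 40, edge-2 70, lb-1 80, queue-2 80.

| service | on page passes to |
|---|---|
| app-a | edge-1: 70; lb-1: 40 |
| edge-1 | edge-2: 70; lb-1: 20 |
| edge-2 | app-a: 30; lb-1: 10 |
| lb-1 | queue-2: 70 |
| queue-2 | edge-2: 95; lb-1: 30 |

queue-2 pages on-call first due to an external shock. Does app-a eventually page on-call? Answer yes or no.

no

Round 1 — queue-2 pages on-call (initial).
  edge-2: +95 → 95 ≥ 70
  lb-1: +30 → 30 < 80
Round 2 — edge-2 pages on-call.
  app-a: +30 → 30 < 120
  lb-1: +10 → 40 < 80
No further pages.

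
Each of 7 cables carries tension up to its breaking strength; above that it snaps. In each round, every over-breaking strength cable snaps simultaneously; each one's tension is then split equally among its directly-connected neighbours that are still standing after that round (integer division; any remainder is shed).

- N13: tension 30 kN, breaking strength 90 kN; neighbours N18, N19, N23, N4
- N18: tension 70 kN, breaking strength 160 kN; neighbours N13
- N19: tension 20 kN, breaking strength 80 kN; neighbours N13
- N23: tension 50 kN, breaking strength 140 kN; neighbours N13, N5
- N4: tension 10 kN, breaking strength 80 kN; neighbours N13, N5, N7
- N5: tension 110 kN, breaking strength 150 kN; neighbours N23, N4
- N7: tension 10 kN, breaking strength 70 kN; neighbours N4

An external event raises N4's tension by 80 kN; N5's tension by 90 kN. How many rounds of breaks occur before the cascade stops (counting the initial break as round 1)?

Round 1 — N4 at 90 > 80; N5 at 200 > 150. N4, N5 snap.
  N4 sheds 90 kN to N13, N7: 45 each.
    N13: 30+45 = 75 ≤ 90
    N7: 10+45 = 55 ≤ 70
  N5 sheds 200 kN to N23: 200 each.
    N23: 50+200 = 250 > 140
Round 2 — N23 snaps.
  N23 sheds 250 kN to N13: 250 each.
    N13: 75+250 = 325 > 90
Round 3 — N13 snaps.
  N13 sheds 325 kN to N18, N19: 162 each (1 lost).
    N18: 70+162 = 232 > 160
    N19: 20+162 = 182 > 80
Round 4 — N18, N19 snap.
  N18 sheds 232 kN: no online neighbours, lost.
  N19 sheds 182 kN: no online neighbours, lost.
No further breaks.

4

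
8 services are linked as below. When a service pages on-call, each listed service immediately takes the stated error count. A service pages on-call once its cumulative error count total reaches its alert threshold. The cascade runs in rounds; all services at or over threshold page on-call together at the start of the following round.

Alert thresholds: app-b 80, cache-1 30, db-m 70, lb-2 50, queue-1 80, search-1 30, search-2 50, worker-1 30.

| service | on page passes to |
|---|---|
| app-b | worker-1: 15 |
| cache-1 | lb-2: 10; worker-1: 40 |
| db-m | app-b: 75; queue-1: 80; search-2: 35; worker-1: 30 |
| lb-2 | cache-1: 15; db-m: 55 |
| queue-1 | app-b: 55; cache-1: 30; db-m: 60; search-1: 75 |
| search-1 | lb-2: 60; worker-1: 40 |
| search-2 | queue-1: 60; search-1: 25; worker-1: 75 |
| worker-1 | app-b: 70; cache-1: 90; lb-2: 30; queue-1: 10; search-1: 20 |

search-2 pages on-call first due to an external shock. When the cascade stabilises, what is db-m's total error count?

Round 1 — search-2 pages on-call (initial).
  queue-1: +60 → 60 < 80
  search-1: +25 → 25 < 30
  worker-1: +75 → 75 ≥ 30
Round 2 — worker-1 pages on-call.
  app-b: +70 → 70 < 80
  cache-1: +90 → 90 ≥ 30
  lb-2: +30 → 30 < 50
  queue-1: +10 → 70 < 80
  search-1: +20 → 45 ≥ 30
Round 3 — cache-1, search-1 page on-call.
  lb-2: +10+60 → 100 ≥ 50
Round 4 — lb-2 pages on-call.
  db-m: +55 → 55 < 70
No further pages.

55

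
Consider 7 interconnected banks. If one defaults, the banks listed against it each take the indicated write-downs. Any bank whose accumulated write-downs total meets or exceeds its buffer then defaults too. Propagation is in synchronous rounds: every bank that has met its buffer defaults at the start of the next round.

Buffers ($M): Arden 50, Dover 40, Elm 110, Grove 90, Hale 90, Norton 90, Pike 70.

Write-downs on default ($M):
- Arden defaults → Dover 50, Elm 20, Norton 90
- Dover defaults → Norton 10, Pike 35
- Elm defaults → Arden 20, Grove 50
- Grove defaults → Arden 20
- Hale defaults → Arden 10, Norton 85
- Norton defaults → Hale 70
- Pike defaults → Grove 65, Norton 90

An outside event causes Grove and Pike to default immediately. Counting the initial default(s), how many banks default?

3

Round 1 — Grove, Pike default (initial).
  Arden: +20 → 20 < 50
  Norton: +90 → 90 ≥ 90
Round 2 — Norton defaults.
  Hale: +70 → 70 < 90
No further defaults.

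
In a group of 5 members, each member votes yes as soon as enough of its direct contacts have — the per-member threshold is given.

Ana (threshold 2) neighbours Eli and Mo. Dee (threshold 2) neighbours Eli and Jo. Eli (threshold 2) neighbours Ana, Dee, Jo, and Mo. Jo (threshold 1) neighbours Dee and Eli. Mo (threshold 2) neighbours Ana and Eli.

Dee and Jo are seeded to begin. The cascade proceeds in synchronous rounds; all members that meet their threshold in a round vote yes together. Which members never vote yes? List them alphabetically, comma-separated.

Ana, Mo

Round 1 — Dee, Jo vote yes (initial).
Round 2 — checking thresholds:
  Eli: 2 of 4 neighbours ≥ 2, votes yes.
Round 3 — no new yes votes; cascade stops.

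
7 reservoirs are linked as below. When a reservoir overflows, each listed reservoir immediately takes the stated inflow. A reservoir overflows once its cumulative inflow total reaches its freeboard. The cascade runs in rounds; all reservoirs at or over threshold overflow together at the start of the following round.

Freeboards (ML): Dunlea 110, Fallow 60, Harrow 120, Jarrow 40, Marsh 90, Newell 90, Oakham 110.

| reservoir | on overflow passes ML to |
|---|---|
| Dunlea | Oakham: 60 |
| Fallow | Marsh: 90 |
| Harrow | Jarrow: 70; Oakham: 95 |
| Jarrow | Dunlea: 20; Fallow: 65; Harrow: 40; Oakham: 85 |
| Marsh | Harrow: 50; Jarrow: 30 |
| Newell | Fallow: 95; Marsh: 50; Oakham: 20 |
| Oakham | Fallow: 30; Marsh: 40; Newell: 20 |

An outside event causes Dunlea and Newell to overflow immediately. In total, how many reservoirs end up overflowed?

4

Round 1 — Dunlea, Newell overflow (initial).
  Fallow: +95 → 95 ≥ 60
  Marsh: +50 → 50 < 90
  Oakham: +60+20 → 80 < 110
Round 2 — Fallow overflows.
  Marsh: +90 → 140 ≥ 90
Round 3 — Marsh overflows.
  Harrow: +50 → 50 < 120
  Jarrow: +30 → 30 < 40
No further overflows.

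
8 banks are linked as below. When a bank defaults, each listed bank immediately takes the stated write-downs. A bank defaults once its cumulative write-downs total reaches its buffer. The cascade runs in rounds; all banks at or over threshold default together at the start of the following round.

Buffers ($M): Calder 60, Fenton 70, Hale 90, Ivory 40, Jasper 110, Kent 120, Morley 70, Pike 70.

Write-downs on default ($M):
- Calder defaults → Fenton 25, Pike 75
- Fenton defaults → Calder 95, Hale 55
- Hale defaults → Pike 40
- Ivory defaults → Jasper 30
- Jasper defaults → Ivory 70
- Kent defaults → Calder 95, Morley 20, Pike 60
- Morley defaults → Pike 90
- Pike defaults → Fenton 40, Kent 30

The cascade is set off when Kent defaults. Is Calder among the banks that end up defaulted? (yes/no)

Round 1 — Kent defaults (initial).
  Calder: +95 → 95 ≥ 60
  Morley: +20 → 20 < 70
  Pike: +60 → 60 < 70
Round 2 — Calder defaults.
  Fenton: +25 → 25 < 70
  Pike: +75 → 135 ≥ 70
Round 3 — Pike defaults.
  Fenton: +40 → 65 < 70
No further defaults.

yes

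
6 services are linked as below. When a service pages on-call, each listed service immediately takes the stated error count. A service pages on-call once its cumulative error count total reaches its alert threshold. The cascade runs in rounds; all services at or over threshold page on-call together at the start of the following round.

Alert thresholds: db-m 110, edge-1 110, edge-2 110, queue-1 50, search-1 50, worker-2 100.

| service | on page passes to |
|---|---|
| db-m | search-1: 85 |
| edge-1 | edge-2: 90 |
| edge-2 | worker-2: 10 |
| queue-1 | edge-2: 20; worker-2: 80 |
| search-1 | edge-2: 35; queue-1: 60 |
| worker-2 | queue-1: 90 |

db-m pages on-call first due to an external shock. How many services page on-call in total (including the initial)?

Round 1 — db-m pages on-call (initial).
  search-1: +85 → 85 ≥ 50
Round 2 — search-1 pages on-call.
  edge-2: +35 → 35 < 110
  queue-1: +60 → 60 ≥ 50
Round 3 — queue-1 pages on-call.
  edge-2: +20 → 55 < 110
  worker-2: +80 → 80 < 100
No further pages.

3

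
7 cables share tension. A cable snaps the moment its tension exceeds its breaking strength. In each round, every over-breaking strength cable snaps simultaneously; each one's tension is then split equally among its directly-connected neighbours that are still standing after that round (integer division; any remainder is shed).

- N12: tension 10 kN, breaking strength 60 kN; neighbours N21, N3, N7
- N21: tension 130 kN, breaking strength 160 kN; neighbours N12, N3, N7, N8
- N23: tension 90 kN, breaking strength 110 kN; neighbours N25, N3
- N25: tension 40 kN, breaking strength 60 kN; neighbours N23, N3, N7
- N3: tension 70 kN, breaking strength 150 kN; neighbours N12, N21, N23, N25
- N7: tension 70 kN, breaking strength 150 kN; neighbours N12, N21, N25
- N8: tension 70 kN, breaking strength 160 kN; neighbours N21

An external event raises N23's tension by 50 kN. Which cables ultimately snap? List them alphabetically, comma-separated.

Round 1 — N23 at 140 > 110. N23 snaps.
  N23 sheds 140 kN to N25, N3: 70 each.
    N25: 40+70 = 110 > 60
    N3: 70+70 = 140 ≤ 150
Round 2 — N25 snaps.
  N25 sheds 110 kN to N3, N7: 55 each.
    N3: 140+55 = 195 > 150
    N7: 70+55 = 125 ≤ 150
Round 3 — N3 snaps.
  N3 sheds 195 kN to N12, N21: 97 each (1 lost).
    N12: 10+97 = 107 > 60
    N21: 130+97 = 227 > 160
Round 4 — N12, N21 snap.
  N12 sheds 107 kN to N7: 107 each.
    N7: 125+107 = 232 > 150
  N21 sheds 227 kN to N7, N8: 113 each (1 lost).
    N7: 232+113 = 345 > 150
    N8: 70+113 = 183 > 160
Round 5 — N7, N8 snap.
  N7 sheds 345 kN: no online neighbours, lost.
  N8 sheds 183 kN: no online neighbours, lost.
No further breaks.

N12, N21, N23, N25, N3, N7, N8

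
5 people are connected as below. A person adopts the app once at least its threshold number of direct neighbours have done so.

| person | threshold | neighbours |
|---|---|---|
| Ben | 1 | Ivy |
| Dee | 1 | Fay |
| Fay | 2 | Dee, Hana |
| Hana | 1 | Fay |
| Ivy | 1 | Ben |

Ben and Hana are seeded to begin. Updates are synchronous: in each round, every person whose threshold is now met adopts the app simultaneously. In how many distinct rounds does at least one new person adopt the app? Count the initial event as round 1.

Round 1 — Ben, Hana adopt the app (initial).
Round 2 — checking thresholds:
  Fay: 1 of 2 neighbours < 2, not yet.
  Ivy: 1 of 1 neighbours ≥ 1, adopts the app.
Round 3 — no new adoptions; cascade stops.

2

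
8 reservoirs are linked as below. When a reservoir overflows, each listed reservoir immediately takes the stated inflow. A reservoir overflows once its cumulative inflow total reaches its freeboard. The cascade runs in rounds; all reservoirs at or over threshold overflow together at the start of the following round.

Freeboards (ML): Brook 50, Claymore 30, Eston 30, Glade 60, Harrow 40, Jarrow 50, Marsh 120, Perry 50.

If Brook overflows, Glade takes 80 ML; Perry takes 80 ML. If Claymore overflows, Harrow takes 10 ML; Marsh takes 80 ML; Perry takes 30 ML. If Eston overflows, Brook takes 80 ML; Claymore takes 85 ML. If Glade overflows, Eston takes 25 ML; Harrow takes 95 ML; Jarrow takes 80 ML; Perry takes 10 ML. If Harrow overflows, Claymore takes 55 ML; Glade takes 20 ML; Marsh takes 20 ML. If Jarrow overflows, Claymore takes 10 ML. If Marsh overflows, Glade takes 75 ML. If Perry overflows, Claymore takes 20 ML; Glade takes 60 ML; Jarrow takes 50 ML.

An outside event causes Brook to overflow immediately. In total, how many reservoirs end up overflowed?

Round 1 — Brook overflows (initial).
  Glade: +80 → 80 ≥ 60
  Perry: +80 → 80 ≥ 50
Round 2 — Glade, Perry overflow.
  Claymore: +20 → 20 < 30
  Eston: +25 → 25 < 30
  Harrow: +95 → 95 ≥ 40
  Jarrow: +80+50 → 130 ≥ 50
Round 3 — Harrow, Jarrow overflow.
  Claymore: +55+10 → 85 ≥ 30
  Marsh: +20 → 20 < 120
Round 4 — Claymore overflows.
  Marsh: +80 → 100 < 120
No further overflows.

6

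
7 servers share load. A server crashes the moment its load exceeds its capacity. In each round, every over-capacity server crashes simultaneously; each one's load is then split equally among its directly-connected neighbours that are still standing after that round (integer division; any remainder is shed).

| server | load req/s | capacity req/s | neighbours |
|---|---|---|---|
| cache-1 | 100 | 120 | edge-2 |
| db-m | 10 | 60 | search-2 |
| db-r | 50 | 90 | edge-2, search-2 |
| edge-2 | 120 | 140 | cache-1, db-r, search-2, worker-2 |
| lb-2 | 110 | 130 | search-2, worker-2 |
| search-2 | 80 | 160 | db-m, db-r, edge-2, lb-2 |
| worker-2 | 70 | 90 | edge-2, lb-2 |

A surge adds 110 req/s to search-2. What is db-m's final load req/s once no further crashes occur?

Round 1 — search-2 at 190 > 160. search-2 crashes.
  search-2 sheds 190 req/s to db-m, db-r, edge-2, lb-2: 47 each (2 lost).
    db-m: 10+47 = 57 ≤ 60
    db-r: 50+47 = 97 > 90
    edge-2: 120+47 = 167 > 140
    lb-2: 110+47 = 157 > 130
Round 2 — db-r, edge-2, lb-2 crash.
  db-r sheds 97 req/s: no online neighbours, lost.
  edge-2 sheds 167 req/s to cache-1, worker-2: 83 each (1 lost).
    cache-1: 100+83 = 183 > 120
    worker-2: 70+83 = 153 > 90
  lb-2 sheds 157 req/s to worker-2: 157 each.
    worker-2: 153+157 = 310 > 90
Round 3 — cache-1, worker-2 crash.
  cache-1 sheds 183 req/s: no online neighbours, lost.
  worker-2 sheds 310 req/s: no online neighbours, lost.
No further crashes.

57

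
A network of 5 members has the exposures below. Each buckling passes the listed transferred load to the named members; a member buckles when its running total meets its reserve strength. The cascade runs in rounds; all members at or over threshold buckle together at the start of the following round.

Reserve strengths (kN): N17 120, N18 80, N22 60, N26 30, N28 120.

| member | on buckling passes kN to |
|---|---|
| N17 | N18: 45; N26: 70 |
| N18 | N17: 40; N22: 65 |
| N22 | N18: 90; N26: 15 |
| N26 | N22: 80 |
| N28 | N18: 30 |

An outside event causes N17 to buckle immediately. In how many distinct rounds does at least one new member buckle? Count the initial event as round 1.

4

Round 1 — N17 buckles (initial).
  N18: +45 → 45 < 80
  N26: +70 → 70 ≥ 30
Round 2 — N26 buckles.
  N22: +80 → 80 ≥ 60
Round 3 — N22 buckles.
  N18: +90 → 135 ≥ 80
Round 4 — N18 buckles.
No further bucklings.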